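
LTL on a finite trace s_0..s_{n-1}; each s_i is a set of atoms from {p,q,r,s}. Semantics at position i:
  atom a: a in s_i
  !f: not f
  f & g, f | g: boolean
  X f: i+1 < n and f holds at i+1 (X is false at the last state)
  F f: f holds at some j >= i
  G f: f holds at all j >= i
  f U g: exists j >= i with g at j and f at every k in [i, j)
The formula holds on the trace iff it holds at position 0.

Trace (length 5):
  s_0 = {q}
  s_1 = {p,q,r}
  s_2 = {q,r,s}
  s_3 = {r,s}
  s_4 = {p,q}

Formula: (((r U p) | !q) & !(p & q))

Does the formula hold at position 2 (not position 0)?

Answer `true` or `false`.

s_0={q}: (((r U p) | !q) & !(p & q))=False ((r U p) | !q)=False (r U p)=False r=False p=False !q=False q=True !(p & q)=True (p & q)=False
s_1={p,q,r}: (((r U p) | !q) & !(p & q))=False ((r U p) | !q)=True (r U p)=True r=True p=True !q=False q=True !(p & q)=False (p & q)=True
s_2={q,r,s}: (((r U p) | !q) & !(p & q))=True ((r U p) | !q)=True (r U p)=True r=True p=False !q=False q=True !(p & q)=True (p & q)=False
s_3={r,s}: (((r U p) | !q) & !(p & q))=True ((r U p) | !q)=True (r U p)=True r=True p=False !q=True q=False !(p & q)=True (p & q)=False
s_4={p,q}: (((r U p) | !q) & !(p & q))=False ((r U p) | !q)=True (r U p)=True r=False p=True !q=False q=True !(p & q)=False (p & q)=True
Evaluating at position 2: result = True

Answer: true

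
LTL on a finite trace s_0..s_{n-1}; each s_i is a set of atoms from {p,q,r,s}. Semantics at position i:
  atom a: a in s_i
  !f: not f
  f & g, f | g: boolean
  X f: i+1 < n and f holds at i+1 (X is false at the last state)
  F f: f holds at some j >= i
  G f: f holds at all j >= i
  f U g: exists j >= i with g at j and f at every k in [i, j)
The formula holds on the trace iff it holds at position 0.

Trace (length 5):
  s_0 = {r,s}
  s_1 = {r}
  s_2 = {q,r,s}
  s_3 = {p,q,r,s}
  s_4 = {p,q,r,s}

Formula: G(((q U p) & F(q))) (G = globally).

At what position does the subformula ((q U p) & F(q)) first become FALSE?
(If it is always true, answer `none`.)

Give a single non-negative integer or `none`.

s_0={r,s}: ((q U p) & F(q))=False (q U p)=False q=False p=False F(q)=True
s_1={r}: ((q U p) & F(q))=False (q U p)=False q=False p=False F(q)=True
s_2={q,r,s}: ((q U p) & F(q))=True (q U p)=True q=True p=False F(q)=True
s_3={p,q,r,s}: ((q U p) & F(q))=True (q U p)=True q=True p=True F(q)=True
s_4={p,q,r,s}: ((q U p) & F(q))=True (q U p)=True q=True p=True F(q)=True
G(((q U p) & F(q))) holds globally = False
First violation at position 0.

Answer: 0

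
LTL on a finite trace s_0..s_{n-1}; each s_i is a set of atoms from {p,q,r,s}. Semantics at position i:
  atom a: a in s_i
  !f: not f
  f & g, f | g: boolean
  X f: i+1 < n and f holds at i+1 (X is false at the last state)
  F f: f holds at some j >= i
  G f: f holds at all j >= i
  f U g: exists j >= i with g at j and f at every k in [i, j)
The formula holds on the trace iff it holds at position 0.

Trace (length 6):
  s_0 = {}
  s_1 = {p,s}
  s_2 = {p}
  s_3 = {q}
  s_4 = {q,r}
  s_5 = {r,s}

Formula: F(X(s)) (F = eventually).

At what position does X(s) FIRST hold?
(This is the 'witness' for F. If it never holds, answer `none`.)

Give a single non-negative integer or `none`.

Answer: 0

Derivation:
s_0={}: X(s)=True s=False
s_1={p,s}: X(s)=False s=True
s_2={p}: X(s)=False s=False
s_3={q}: X(s)=False s=False
s_4={q,r}: X(s)=True s=False
s_5={r,s}: X(s)=False s=True
F(X(s)) holds; first witness at position 0.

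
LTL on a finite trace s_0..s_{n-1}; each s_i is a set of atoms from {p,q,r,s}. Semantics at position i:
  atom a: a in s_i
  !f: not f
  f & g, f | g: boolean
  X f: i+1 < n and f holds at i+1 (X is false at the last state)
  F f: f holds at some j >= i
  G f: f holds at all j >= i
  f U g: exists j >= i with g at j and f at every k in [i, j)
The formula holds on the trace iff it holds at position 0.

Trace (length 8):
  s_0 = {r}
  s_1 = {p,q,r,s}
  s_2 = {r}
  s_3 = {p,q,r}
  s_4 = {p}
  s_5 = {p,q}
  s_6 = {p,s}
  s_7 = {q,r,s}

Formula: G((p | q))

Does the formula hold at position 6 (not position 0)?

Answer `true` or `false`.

s_0={r}: G((p | q))=False (p | q)=False p=False q=False
s_1={p,q,r,s}: G((p | q))=False (p | q)=True p=True q=True
s_2={r}: G((p | q))=False (p | q)=False p=False q=False
s_3={p,q,r}: G((p | q))=True (p | q)=True p=True q=True
s_4={p}: G((p | q))=True (p | q)=True p=True q=False
s_5={p,q}: G((p | q))=True (p | q)=True p=True q=True
s_6={p,s}: G((p | q))=True (p | q)=True p=True q=False
s_7={q,r,s}: G((p | q))=True (p | q)=True p=False q=True
Evaluating at position 6: result = True

Answer: true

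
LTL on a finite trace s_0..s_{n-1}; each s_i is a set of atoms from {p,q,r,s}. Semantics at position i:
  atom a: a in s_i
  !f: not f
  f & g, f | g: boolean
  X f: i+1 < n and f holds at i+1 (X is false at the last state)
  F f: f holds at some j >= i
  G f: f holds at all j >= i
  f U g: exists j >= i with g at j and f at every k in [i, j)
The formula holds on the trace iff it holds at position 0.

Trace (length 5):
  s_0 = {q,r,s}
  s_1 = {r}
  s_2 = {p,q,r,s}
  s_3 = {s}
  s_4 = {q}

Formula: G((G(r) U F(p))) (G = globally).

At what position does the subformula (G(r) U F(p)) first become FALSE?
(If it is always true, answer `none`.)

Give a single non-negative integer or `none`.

s_0={q,r,s}: (G(r) U F(p))=True G(r)=False r=True F(p)=True p=False
s_1={r}: (G(r) U F(p))=True G(r)=False r=True F(p)=True p=False
s_2={p,q,r,s}: (G(r) U F(p))=True G(r)=False r=True F(p)=True p=True
s_3={s}: (G(r) U F(p))=False G(r)=False r=False F(p)=False p=False
s_4={q}: (G(r) U F(p))=False G(r)=False r=False F(p)=False p=False
G((G(r) U F(p))) holds globally = False
First violation at position 3.

Answer: 3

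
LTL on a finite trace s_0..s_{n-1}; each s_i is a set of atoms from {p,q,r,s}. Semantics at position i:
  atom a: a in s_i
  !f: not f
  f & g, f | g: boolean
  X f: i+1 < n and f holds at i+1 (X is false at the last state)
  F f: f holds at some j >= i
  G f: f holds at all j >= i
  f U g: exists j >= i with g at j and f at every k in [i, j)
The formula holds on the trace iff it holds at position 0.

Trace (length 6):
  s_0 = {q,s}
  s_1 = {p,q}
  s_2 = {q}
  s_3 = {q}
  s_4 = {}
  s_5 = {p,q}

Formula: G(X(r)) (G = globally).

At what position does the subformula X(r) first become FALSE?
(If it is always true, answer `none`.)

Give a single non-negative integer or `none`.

Answer: 0

Derivation:
s_0={q,s}: X(r)=False r=False
s_1={p,q}: X(r)=False r=False
s_2={q}: X(r)=False r=False
s_3={q}: X(r)=False r=False
s_4={}: X(r)=False r=False
s_5={p,q}: X(r)=False r=False
G(X(r)) holds globally = False
First violation at position 0.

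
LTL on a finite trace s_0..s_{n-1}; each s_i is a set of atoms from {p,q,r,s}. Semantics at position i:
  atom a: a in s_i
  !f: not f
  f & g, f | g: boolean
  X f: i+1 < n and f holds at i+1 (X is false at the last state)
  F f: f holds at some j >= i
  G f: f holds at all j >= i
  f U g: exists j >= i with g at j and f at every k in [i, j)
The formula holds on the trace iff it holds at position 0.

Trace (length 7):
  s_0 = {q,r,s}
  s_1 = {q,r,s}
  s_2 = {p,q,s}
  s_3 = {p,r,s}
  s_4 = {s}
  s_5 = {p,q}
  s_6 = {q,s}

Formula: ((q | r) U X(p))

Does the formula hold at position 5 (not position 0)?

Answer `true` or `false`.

Answer: false

Derivation:
s_0={q,r,s}: ((q | r) U X(p))=True (q | r)=True q=True r=True X(p)=False p=False
s_1={q,r,s}: ((q | r) U X(p))=True (q | r)=True q=True r=True X(p)=True p=False
s_2={p,q,s}: ((q | r) U X(p))=True (q | r)=True q=True r=False X(p)=True p=True
s_3={p,r,s}: ((q | r) U X(p))=True (q | r)=True q=False r=True X(p)=False p=True
s_4={s}: ((q | r) U X(p))=True (q | r)=False q=False r=False X(p)=True p=False
s_5={p,q}: ((q | r) U X(p))=False (q | r)=True q=True r=False X(p)=False p=True
s_6={q,s}: ((q | r) U X(p))=False (q | r)=True q=True r=False X(p)=False p=False
Evaluating at position 5: result = False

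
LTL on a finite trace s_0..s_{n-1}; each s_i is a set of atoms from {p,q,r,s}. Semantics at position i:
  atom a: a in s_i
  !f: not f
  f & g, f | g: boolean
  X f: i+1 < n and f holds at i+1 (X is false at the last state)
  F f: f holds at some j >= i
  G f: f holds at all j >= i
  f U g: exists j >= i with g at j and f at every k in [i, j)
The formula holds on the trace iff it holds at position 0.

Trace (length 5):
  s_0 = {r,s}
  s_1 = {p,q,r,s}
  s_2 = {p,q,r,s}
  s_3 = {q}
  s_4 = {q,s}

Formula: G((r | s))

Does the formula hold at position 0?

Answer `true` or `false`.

s_0={r,s}: G((r | s))=False (r | s)=True r=True s=True
s_1={p,q,r,s}: G((r | s))=False (r | s)=True r=True s=True
s_2={p,q,r,s}: G((r | s))=False (r | s)=True r=True s=True
s_3={q}: G((r | s))=False (r | s)=False r=False s=False
s_4={q,s}: G((r | s))=True (r | s)=True r=False s=True

Answer: false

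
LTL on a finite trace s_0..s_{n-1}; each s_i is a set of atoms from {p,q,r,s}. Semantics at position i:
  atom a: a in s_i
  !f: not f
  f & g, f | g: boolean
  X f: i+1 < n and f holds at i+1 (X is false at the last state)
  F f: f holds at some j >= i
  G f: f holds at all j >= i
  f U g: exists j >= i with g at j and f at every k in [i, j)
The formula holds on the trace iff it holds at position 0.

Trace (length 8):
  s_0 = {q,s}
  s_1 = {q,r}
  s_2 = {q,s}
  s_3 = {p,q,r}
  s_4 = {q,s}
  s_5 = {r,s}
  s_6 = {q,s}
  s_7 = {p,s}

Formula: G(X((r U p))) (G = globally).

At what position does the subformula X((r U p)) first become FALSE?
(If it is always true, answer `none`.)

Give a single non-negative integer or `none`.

Answer: 0

Derivation:
s_0={q,s}: X((r U p))=False (r U p)=False r=False p=False
s_1={q,r}: X((r U p))=False (r U p)=False r=True p=False
s_2={q,s}: X((r U p))=True (r U p)=False r=False p=False
s_3={p,q,r}: X((r U p))=False (r U p)=True r=True p=True
s_4={q,s}: X((r U p))=False (r U p)=False r=False p=False
s_5={r,s}: X((r U p))=False (r U p)=False r=True p=False
s_6={q,s}: X((r U p))=True (r U p)=False r=False p=False
s_7={p,s}: X((r U p))=False (r U p)=True r=False p=True
G(X((r U p))) holds globally = False
First violation at position 0.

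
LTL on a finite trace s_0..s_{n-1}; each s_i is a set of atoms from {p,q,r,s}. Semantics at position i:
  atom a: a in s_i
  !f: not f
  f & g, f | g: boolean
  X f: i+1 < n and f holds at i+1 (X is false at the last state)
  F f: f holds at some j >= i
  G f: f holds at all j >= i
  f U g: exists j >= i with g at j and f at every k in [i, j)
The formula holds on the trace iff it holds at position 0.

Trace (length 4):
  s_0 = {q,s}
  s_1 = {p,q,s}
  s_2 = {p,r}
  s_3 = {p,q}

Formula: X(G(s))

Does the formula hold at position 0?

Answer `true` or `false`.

s_0={q,s}: X(G(s))=False G(s)=False s=True
s_1={p,q,s}: X(G(s))=False G(s)=False s=True
s_2={p,r}: X(G(s))=False G(s)=False s=False
s_3={p,q}: X(G(s))=False G(s)=False s=False

Answer: false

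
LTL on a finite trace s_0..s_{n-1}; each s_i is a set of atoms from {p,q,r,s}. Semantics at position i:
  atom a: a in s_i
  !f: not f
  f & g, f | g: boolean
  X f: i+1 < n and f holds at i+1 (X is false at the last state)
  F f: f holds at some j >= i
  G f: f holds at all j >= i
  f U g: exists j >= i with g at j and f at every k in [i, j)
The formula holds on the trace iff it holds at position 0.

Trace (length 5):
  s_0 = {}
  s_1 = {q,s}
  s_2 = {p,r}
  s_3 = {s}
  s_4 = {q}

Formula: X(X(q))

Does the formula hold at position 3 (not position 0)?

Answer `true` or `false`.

s_0={}: X(X(q))=False X(q)=True q=False
s_1={q,s}: X(X(q))=False X(q)=False q=True
s_2={p,r}: X(X(q))=True X(q)=False q=False
s_3={s}: X(X(q))=False X(q)=True q=False
s_4={q}: X(X(q))=False X(q)=False q=True
Evaluating at position 3: result = False

Answer: false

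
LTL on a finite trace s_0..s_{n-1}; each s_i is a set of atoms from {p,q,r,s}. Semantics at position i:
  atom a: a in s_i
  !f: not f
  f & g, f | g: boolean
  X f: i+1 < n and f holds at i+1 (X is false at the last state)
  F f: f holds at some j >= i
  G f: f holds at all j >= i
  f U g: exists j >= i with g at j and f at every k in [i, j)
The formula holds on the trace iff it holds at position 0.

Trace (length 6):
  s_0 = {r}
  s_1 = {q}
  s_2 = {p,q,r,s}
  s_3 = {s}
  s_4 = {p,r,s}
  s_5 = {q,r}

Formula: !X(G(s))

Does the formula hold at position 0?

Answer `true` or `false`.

Answer: true

Derivation:
s_0={r}: !X(G(s))=True X(G(s))=False G(s)=False s=False
s_1={q}: !X(G(s))=True X(G(s))=False G(s)=False s=False
s_2={p,q,r,s}: !X(G(s))=True X(G(s))=False G(s)=False s=True
s_3={s}: !X(G(s))=True X(G(s))=False G(s)=False s=True
s_4={p,r,s}: !X(G(s))=True X(G(s))=False G(s)=False s=True
s_5={q,r}: !X(G(s))=True X(G(s))=False G(s)=False s=False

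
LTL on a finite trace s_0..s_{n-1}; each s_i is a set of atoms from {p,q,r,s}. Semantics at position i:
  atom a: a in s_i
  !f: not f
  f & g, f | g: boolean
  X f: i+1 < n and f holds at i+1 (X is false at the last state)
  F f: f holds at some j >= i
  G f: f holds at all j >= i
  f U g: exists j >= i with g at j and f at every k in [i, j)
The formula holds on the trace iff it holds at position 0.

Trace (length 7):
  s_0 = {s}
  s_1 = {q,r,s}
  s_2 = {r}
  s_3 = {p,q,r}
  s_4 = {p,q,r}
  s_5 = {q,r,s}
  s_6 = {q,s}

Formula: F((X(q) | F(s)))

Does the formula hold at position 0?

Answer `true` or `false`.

s_0={s}: F((X(q) | F(s)))=True (X(q) | F(s))=True X(q)=True q=False F(s)=True s=True
s_1={q,r,s}: F((X(q) | F(s)))=True (X(q) | F(s))=True X(q)=False q=True F(s)=True s=True
s_2={r}: F((X(q) | F(s)))=True (X(q) | F(s))=True X(q)=True q=False F(s)=True s=False
s_3={p,q,r}: F((X(q) | F(s)))=True (X(q) | F(s))=True X(q)=True q=True F(s)=True s=False
s_4={p,q,r}: F((X(q) | F(s)))=True (X(q) | F(s))=True X(q)=True q=True F(s)=True s=False
s_5={q,r,s}: F((X(q) | F(s)))=True (X(q) | F(s))=True X(q)=True q=True F(s)=True s=True
s_6={q,s}: F((X(q) | F(s)))=True (X(q) | F(s))=True X(q)=False q=True F(s)=True s=True

Answer: true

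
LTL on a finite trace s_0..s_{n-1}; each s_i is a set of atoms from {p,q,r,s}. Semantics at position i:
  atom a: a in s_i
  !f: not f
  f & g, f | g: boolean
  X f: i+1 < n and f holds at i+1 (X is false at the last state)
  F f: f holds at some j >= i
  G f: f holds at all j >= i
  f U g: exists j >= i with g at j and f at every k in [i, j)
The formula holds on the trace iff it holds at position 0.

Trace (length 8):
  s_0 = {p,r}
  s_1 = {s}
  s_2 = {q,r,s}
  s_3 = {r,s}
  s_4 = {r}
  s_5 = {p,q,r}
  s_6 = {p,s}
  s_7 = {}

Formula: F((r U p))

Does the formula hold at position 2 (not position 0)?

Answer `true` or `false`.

Answer: true

Derivation:
s_0={p,r}: F((r U p))=True (r U p)=True r=True p=True
s_1={s}: F((r U p))=True (r U p)=False r=False p=False
s_2={q,r,s}: F((r U p))=True (r U p)=True r=True p=False
s_3={r,s}: F((r U p))=True (r U p)=True r=True p=False
s_4={r}: F((r U p))=True (r U p)=True r=True p=False
s_5={p,q,r}: F((r U p))=True (r U p)=True r=True p=True
s_6={p,s}: F((r U p))=True (r U p)=True r=False p=True
s_7={}: F((r U p))=False (r U p)=False r=False p=False
Evaluating at position 2: result = True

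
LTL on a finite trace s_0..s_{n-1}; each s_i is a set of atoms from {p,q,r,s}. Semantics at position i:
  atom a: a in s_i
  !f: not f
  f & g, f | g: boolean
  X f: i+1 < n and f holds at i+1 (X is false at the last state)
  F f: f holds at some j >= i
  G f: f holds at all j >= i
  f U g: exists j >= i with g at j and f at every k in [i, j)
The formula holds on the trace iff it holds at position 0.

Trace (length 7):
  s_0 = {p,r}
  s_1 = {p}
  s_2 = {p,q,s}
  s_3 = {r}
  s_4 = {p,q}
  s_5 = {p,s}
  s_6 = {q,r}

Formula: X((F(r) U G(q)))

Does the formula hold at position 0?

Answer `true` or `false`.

Answer: true

Derivation:
s_0={p,r}: X((F(r) U G(q)))=True (F(r) U G(q))=True F(r)=True r=True G(q)=False q=False
s_1={p}: X((F(r) U G(q)))=True (F(r) U G(q))=True F(r)=True r=False G(q)=False q=False
s_2={p,q,s}: X((F(r) U G(q)))=True (F(r) U G(q))=True F(r)=True r=False G(q)=False q=True
s_3={r}: X((F(r) U G(q)))=True (F(r) U G(q))=True F(r)=True r=True G(q)=False q=False
s_4={p,q}: X((F(r) U G(q)))=True (F(r) U G(q))=True F(r)=True r=False G(q)=False q=True
s_5={p,s}: X((F(r) U G(q)))=True (F(r) U G(q))=True F(r)=True r=False G(q)=False q=False
s_6={q,r}: X((F(r) U G(q)))=False (F(r) U G(q))=True F(r)=True r=True G(q)=True q=True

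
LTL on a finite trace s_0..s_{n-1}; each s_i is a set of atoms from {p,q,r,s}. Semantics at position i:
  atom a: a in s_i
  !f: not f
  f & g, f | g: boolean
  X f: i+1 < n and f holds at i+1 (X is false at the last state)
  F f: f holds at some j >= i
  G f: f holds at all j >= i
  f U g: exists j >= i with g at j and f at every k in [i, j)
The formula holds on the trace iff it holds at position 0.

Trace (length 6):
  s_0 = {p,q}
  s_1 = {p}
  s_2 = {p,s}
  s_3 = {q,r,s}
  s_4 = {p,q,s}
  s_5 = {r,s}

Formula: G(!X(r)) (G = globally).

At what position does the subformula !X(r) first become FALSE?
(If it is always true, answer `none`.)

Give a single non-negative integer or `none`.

Answer: 2

Derivation:
s_0={p,q}: !X(r)=True X(r)=False r=False
s_1={p}: !X(r)=True X(r)=False r=False
s_2={p,s}: !X(r)=False X(r)=True r=False
s_3={q,r,s}: !X(r)=True X(r)=False r=True
s_4={p,q,s}: !X(r)=False X(r)=True r=False
s_5={r,s}: !X(r)=True X(r)=False r=True
G(!X(r)) holds globally = False
First violation at position 2.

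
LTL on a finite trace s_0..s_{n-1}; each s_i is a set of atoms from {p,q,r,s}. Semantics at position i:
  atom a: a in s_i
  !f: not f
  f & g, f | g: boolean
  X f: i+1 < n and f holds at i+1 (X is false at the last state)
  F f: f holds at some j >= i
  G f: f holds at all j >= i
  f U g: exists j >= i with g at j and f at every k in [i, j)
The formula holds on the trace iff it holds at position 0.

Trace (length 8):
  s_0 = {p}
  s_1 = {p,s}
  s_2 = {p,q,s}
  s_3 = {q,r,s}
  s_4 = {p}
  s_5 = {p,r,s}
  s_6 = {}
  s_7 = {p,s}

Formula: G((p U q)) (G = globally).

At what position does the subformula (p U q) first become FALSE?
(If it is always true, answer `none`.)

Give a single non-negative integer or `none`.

Answer: 4

Derivation:
s_0={p}: (p U q)=True p=True q=False
s_1={p,s}: (p U q)=True p=True q=False
s_2={p,q,s}: (p U q)=True p=True q=True
s_3={q,r,s}: (p U q)=True p=False q=True
s_4={p}: (p U q)=False p=True q=False
s_5={p,r,s}: (p U q)=False p=True q=False
s_6={}: (p U q)=False p=False q=False
s_7={p,s}: (p U q)=False p=True q=False
G((p U q)) holds globally = False
First violation at position 4.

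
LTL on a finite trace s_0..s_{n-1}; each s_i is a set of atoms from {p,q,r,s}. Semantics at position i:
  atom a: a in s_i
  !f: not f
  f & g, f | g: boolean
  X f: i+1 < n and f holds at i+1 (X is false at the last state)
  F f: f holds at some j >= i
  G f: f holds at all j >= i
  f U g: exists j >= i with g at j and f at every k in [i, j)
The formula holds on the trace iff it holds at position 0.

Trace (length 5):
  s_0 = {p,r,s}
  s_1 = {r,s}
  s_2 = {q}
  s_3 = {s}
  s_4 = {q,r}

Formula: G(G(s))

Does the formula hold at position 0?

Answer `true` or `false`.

Answer: false

Derivation:
s_0={p,r,s}: G(G(s))=False G(s)=False s=True
s_1={r,s}: G(G(s))=False G(s)=False s=True
s_2={q}: G(G(s))=False G(s)=False s=False
s_3={s}: G(G(s))=False G(s)=False s=True
s_4={q,r}: G(G(s))=False G(s)=False s=False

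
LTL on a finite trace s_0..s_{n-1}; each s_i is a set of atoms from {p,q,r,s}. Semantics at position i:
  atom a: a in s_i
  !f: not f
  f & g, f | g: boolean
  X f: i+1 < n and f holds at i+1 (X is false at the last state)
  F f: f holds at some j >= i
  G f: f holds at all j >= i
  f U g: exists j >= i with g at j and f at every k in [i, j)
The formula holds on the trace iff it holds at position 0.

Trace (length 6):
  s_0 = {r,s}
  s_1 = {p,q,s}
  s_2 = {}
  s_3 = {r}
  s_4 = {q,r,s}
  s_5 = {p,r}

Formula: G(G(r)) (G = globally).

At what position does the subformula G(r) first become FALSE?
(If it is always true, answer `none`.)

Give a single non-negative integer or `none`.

Answer: 0

Derivation:
s_0={r,s}: G(r)=False r=True
s_1={p,q,s}: G(r)=False r=False
s_2={}: G(r)=False r=False
s_3={r}: G(r)=True r=True
s_4={q,r,s}: G(r)=True r=True
s_5={p,r}: G(r)=True r=True
G(G(r)) holds globally = False
First violation at position 0.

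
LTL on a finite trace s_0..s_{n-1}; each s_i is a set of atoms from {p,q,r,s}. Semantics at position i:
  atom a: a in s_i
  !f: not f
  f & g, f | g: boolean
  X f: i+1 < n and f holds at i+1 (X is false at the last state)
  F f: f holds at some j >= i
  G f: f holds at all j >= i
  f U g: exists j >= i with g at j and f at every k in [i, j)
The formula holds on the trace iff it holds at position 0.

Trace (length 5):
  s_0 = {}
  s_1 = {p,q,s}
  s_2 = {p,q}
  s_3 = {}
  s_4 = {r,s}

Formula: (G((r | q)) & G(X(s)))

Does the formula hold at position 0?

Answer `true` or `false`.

Answer: false

Derivation:
s_0={}: (G((r | q)) & G(X(s)))=False G((r | q))=False (r | q)=False r=False q=False G(X(s))=False X(s)=True s=False
s_1={p,q,s}: (G((r | q)) & G(X(s)))=False G((r | q))=False (r | q)=True r=False q=True G(X(s))=False X(s)=False s=True
s_2={p,q}: (G((r | q)) & G(X(s)))=False G((r | q))=False (r | q)=True r=False q=True G(X(s))=False X(s)=False s=False
s_3={}: (G((r | q)) & G(X(s)))=False G((r | q))=False (r | q)=False r=False q=False G(X(s))=False X(s)=True s=False
s_4={r,s}: (G((r | q)) & G(X(s)))=False G((r | q))=True (r | q)=True r=True q=False G(X(s))=False X(s)=False s=True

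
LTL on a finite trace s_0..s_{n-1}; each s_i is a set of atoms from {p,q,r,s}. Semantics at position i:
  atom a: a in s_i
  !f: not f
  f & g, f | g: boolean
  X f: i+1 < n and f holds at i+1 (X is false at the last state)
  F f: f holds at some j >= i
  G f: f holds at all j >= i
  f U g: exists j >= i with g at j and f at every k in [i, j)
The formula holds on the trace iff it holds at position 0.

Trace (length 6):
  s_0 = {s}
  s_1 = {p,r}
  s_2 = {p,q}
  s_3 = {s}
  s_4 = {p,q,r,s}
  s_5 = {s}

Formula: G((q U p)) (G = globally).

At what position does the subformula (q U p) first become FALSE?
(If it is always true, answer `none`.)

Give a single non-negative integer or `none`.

Answer: 0

Derivation:
s_0={s}: (q U p)=False q=False p=False
s_1={p,r}: (q U p)=True q=False p=True
s_2={p,q}: (q U p)=True q=True p=True
s_3={s}: (q U p)=False q=False p=False
s_4={p,q,r,s}: (q U p)=True q=True p=True
s_5={s}: (q U p)=False q=False p=False
G((q U p)) holds globally = False
First violation at position 0.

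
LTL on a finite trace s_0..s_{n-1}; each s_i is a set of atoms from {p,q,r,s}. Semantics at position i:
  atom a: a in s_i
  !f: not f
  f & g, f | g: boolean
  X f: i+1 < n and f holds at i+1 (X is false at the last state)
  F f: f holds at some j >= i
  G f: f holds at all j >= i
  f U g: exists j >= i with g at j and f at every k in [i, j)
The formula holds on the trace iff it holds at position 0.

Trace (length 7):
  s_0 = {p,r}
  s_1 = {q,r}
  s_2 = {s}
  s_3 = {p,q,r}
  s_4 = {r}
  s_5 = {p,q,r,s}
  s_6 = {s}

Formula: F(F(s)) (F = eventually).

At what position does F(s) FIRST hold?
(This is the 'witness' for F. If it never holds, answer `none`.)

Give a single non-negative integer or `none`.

s_0={p,r}: F(s)=True s=False
s_1={q,r}: F(s)=True s=False
s_2={s}: F(s)=True s=True
s_3={p,q,r}: F(s)=True s=False
s_4={r}: F(s)=True s=False
s_5={p,q,r,s}: F(s)=True s=True
s_6={s}: F(s)=True s=True
F(F(s)) holds; first witness at position 0.

Answer: 0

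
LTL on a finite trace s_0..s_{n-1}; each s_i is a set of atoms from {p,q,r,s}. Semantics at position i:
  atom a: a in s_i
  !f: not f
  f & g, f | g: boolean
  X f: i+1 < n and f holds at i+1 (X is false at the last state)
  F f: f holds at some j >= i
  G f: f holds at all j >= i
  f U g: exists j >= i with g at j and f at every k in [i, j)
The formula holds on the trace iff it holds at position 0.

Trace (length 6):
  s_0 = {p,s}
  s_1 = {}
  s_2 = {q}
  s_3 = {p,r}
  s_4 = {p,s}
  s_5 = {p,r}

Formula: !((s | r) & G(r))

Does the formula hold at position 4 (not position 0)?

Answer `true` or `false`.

Answer: true

Derivation:
s_0={p,s}: !((s | r) & G(r))=True ((s | r) & G(r))=False (s | r)=True s=True r=False G(r)=False
s_1={}: !((s | r) & G(r))=True ((s | r) & G(r))=False (s | r)=False s=False r=False G(r)=False
s_2={q}: !((s | r) & G(r))=True ((s | r) & G(r))=False (s | r)=False s=False r=False G(r)=False
s_3={p,r}: !((s | r) & G(r))=True ((s | r) & G(r))=False (s | r)=True s=False r=True G(r)=False
s_4={p,s}: !((s | r) & G(r))=True ((s | r) & G(r))=False (s | r)=True s=True r=False G(r)=False
s_5={p,r}: !((s | r) & G(r))=False ((s | r) & G(r))=True (s | r)=True s=False r=True G(r)=True
Evaluating at position 4: result = True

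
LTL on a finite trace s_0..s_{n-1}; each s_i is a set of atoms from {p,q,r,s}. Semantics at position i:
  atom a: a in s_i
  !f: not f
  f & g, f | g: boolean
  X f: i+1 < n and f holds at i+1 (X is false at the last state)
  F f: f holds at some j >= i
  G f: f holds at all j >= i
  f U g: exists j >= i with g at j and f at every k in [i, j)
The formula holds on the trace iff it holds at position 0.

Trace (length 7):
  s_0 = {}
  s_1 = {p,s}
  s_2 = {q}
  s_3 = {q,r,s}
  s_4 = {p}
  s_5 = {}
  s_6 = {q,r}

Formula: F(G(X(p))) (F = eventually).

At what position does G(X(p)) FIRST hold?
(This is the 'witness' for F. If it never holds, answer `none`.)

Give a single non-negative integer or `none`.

Answer: none

Derivation:
s_0={}: G(X(p))=False X(p)=True p=False
s_1={p,s}: G(X(p))=False X(p)=False p=True
s_2={q}: G(X(p))=False X(p)=False p=False
s_3={q,r,s}: G(X(p))=False X(p)=True p=False
s_4={p}: G(X(p))=False X(p)=False p=True
s_5={}: G(X(p))=False X(p)=False p=False
s_6={q,r}: G(X(p))=False X(p)=False p=False
F(G(X(p))) does not hold (no witness exists).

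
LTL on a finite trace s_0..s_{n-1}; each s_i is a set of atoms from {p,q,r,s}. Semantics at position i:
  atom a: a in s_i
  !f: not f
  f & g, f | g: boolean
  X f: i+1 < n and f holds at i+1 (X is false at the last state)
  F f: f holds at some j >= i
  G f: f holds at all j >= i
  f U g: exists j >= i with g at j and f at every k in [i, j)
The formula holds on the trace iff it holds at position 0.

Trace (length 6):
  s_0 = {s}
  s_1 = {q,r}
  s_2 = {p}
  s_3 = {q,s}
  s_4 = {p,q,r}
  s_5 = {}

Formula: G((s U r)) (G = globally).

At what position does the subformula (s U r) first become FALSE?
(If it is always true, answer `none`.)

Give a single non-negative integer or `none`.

Answer: 2

Derivation:
s_0={s}: (s U r)=True s=True r=False
s_1={q,r}: (s U r)=True s=False r=True
s_2={p}: (s U r)=False s=False r=False
s_3={q,s}: (s U r)=True s=True r=False
s_4={p,q,r}: (s U r)=True s=False r=True
s_5={}: (s U r)=False s=False r=False
G((s U r)) holds globally = False
First violation at position 2.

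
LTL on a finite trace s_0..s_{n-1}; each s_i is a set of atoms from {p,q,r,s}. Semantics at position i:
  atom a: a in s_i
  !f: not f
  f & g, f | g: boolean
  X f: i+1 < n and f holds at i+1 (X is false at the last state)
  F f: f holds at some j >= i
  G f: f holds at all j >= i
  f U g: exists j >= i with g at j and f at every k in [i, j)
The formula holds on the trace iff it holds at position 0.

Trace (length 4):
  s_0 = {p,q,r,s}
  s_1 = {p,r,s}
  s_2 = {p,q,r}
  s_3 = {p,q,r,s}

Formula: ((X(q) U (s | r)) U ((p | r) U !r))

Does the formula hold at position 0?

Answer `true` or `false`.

s_0={p,q,r,s}: ((X(q) U (s | r)) U ((p | r) U !r))=False (X(q) U (s | r))=True X(q)=False q=True (s | r)=True s=True r=True ((p | r) U !r)=False (p | r)=True p=True !r=False
s_1={p,r,s}: ((X(q) U (s | r)) U ((p | r) U !r))=False (X(q) U (s | r))=True X(q)=True q=False (s | r)=True s=True r=True ((p | r) U !r)=False (p | r)=True p=True !r=False
s_2={p,q,r}: ((X(q) U (s | r)) U ((p | r) U !r))=False (X(q) U (s | r))=True X(q)=True q=True (s | r)=True s=False r=True ((p | r) U !r)=False (p | r)=True p=True !r=False
s_3={p,q,r,s}: ((X(q) U (s | r)) U ((p | r) U !r))=False (X(q) U (s | r))=True X(q)=False q=True (s | r)=True s=True r=True ((p | r) U !r)=False (p | r)=True p=True !r=False

Answer: false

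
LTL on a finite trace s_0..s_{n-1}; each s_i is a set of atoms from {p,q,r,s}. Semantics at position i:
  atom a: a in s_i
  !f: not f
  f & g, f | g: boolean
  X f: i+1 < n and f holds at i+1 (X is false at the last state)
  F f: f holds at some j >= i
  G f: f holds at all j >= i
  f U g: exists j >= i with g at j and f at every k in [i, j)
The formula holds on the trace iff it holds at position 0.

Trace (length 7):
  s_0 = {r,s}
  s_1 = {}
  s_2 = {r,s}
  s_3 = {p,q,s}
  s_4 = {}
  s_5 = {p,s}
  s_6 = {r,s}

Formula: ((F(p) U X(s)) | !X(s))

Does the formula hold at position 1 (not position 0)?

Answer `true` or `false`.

Answer: true

Derivation:
s_0={r,s}: ((F(p) U X(s)) | !X(s))=True (F(p) U X(s))=True F(p)=True p=False X(s)=False s=True !X(s)=True
s_1={}: ((F(p) U X(s)) | !X(s))=True (F(p) U X(s))=True F(p)=True p=False X(s)=True s=False !X(s)=False
s_2={r,s}: ((F(p) U X(s)) | !X(s))=True (F(p) U X(s))=True F(p)=True p=False X(s)=True s=True !X(s)=False
s_3={p,q,s}: ((F(p) U X(s)) | !X(s))=True (F(p) U X(s))=True F(p)=True p=True X(s)=False s=True !X(s)=True
s_4={}: ((F(p) U X(s)) | !X(s))=True (F(p) U X(s))=True F(p)=True p=False X(s)=True s=False !X(s)=False
s_5={p,s}: ((F(p) U X(s)) | !X(s))=True (F(p) U X(s))=True F(p)=True p=True X(s)=True s=True !X(s)=False
s_6={r,s}: ((F(p) U X(s)) | !X(s))=True (F(p) U X(s))=False F(p)=False p=False X(s)=False s=True !X(s)=True
Evaluating at position 1: result = True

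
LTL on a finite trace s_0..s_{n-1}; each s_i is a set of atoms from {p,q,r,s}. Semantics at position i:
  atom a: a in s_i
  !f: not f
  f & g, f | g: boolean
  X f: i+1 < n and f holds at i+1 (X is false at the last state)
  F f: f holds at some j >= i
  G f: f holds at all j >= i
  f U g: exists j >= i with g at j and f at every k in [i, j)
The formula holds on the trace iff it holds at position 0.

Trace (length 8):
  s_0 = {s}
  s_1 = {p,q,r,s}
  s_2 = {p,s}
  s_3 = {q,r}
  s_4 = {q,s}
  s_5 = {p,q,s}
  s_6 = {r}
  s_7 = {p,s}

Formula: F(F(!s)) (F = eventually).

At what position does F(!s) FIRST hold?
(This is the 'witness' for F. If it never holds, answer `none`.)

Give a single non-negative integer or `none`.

Answer: 0

Derivation:
s_0={s}: F(!s)=True !s=False s=True
s_1={p,q,r,s}: F(!s)=True !s=False s=True
s_2={p,s}: F(!s)=True !s=False s=True
s_3={q,r}: F(!s)=True !s=True s=False
s_4={q,s}: F(!s)=True !s=False s=True
s_5={p,q,s}: F(!s)=True !s=False s=True
s_6={r}: F(!s)=True !s=True s=False
s_7={p,s}: F(!s)=False !s=False s=True
F(F(!s)) holds; first witness at position 0.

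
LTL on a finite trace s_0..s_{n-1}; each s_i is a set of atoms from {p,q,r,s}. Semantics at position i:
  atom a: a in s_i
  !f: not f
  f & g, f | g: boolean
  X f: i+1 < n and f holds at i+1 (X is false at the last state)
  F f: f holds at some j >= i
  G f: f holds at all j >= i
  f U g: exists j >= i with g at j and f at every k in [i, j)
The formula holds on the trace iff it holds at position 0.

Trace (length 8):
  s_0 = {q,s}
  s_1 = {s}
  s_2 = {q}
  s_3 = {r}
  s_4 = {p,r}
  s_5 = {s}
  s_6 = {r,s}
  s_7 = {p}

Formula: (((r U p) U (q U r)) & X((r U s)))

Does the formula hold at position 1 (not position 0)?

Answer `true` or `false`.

Answer: false

Derivation:
s_0={q,s}: (((r U p) U (q U r)) & X((r U s)))=False ((r U p) U (q U r))=False (r U p)=False r=False p=False (q U r)=False q=True X((r U s))=True (r U s)=True s=True
s_1={s}: (((r U p) U (q U r)) & X((r U s)))=False ((r U p) U (q U r))=False (r U p)=False r=False p=False (q U r)=False q=False X((r U s))=False (r U s)=True s=True
s_2={q}: (((r U p) U (q U r)) & X((r U s)))=True ((r U p) U (q U r))=True (r U p)=False r=False p=False (q U r)=True q=True X((r U s))=True (r U s)=False s=False
s_3={r}: (((r U p) U (q U r)) & X((r U s)))=True ((r U p) U (q U r))=True (r U p)=True r=True p=False (q U r)=True q=False X((r U s))=True (r U s)=True s=False
s_4={p,r}: (((r U p) U (q U r)) & X((r U s)))=True ((r U p) U (q U r))=True (r U p)=True r=True p=True (q U r)=True q=False X((r U s))=True (r U s)=True s=False
s_5={s}: (((r U p) U (q U r)) & X((r U s)))=False ((r U p) U (q U r))=False (r U p)=False r=False p=False (q U r)=False q=False X((r U s))=True (r U s)=True s=True
s_6={r,s}: (((r U p) U (q U r)) & X((r U s)))=False ((r U p) U (q U r))=True (r U p)=True r=True p=False (q U r)=True q=False X((r U s))=False (r U s)=True s=True
s_7={p}: (((r U p) U (q U r)) & X((r U s)))=False ((r U p) U (q U r))=False (r U p)=True r=False p=True (q U r)=False q=False X((r U s))=False (r U s)=False s=False
Evaluating at position 1: result = False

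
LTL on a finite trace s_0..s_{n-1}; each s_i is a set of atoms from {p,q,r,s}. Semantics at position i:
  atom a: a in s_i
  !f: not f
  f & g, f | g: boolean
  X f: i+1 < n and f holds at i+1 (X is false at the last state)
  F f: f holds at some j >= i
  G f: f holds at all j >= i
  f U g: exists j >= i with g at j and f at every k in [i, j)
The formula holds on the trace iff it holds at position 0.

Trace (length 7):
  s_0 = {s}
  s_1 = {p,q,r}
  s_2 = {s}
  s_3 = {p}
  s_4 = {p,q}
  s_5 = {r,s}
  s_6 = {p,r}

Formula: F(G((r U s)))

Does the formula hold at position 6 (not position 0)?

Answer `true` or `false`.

Answer: false

Derivation:
s_0={s}: F(G((r U s)))=False G((r U s))=False (r U s)=True r=False s=True
s_1={p,q,r}: F(G((r U s)))=False G((r U s))=False (r U s)=True r=True s=False
s_2={s}: F(G((r U s)))=False G((r U s))=False (r U s)=True r=False s=True
s_3={p}: F(G((r U s)))=False G((r U s))=False (r U s)=False r=False s=False
s_4={p,q}: F(G((r U s)))=False G((r U s))=False (r U s)=False r=False s=False
s_5={r,s}: F(G((r U s)))=False G((r U s))=False (r U s)=True r=True s=True
s_6={p,r}: F(G((r U s)))=False G((r U s))=False (r U s)=False r=True s=False
Evaluating at position 6: result = False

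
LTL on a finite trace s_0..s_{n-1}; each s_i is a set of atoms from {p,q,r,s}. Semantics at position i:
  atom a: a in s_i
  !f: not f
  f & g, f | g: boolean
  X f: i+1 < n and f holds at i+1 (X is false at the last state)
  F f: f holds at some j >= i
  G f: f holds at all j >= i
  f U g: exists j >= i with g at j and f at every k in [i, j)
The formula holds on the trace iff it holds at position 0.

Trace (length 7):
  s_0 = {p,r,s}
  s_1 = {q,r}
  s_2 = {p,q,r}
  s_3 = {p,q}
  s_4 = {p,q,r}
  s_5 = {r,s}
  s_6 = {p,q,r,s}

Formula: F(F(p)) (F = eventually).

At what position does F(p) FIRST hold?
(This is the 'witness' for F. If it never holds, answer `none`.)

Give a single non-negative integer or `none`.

s_0={p,r,s}: F(p)=True p=True
s_1={q,r}: F(p)=True p=False
s_2={p,q,r}: F(p)=True p=True
s_3={p,q}: F(p)=True p=True
s_4={p,q,r}: F(p)=True p=True
s_5={r,s}: F(p)=True p=False
s_6={p,q,r,s}: F(p)=True p=True
F(F(p)) holds; first witness at position 0.

Answer: 0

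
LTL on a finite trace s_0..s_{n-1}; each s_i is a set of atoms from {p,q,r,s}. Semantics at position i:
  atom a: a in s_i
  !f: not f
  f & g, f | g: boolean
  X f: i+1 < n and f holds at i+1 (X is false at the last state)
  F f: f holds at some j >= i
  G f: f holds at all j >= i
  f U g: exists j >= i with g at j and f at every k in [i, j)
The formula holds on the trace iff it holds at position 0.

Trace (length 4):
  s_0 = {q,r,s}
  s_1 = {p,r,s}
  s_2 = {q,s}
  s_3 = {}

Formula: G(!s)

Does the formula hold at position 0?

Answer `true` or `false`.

Answer: false

Derivation:
s_0={q,r,s}: G(!s)=False !s=False s=True
s_1={p,r,s}: G(!s)=False !s=False s=True
s_2={q,s}: G(!s)=False !s=False s=True
s_3={}: G(!s)=True !s=True s=False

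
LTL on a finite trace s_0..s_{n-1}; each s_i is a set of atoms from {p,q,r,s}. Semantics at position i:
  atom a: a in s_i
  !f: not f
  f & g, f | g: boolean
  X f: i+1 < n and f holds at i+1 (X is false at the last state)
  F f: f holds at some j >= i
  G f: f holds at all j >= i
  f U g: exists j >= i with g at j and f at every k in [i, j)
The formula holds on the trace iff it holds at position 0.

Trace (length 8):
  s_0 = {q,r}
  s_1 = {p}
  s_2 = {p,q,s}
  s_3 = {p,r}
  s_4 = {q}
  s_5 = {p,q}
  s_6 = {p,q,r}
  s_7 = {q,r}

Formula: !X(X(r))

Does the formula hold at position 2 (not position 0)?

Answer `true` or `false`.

Answer: true

Derivation:
s_0={q,r}: !X(X(r))=True X(X(r))=False X(r)=False r=True
s_1={p}: !X(X(r))=False X(X(r))=True X(r)=False r=False
s_2={p,q,s}: !X(X(r))=True X(X(r))=False X(r)=True r=False
s_3={p,r}: !X(X(r))=True X(X(r))=False X(r)=False r=True
s_4={q}: !X(X(r))=False X(X(r))=True X(r)=False r=False
s_5={p,q}: !X(X(r))=False X(X(r))=True X(r)=True r=False
s_6={p,q,r}: !X(X(r))=True X(X(r))=False X(r)=True r=True
s_7={q,r}: !X(X(r))=True X(X(r))=False X(r)=False r=True
Evaluating at position 2: result = True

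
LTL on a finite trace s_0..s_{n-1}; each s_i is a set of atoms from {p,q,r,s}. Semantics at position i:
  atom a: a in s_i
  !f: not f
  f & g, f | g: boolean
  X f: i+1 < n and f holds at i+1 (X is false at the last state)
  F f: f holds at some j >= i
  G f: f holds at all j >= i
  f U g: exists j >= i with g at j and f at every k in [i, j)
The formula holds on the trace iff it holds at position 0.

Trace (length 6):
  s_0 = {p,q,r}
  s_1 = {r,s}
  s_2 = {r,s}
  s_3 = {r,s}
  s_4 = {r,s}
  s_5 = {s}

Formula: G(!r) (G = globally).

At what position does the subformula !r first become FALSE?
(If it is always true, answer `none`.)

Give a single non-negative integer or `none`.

s_0={p,q,r}: !r=False r=True
s_1={r,s}: !r=False r=True
s_2={r,s}: !r=False r=True
s_3={r,s}: !r=False r=True
s_4={r,s}: !r=False r=True
s_5={s}: !r=True r=False
G(!r) holds globally = False
First violation at position 0.

Answer: 0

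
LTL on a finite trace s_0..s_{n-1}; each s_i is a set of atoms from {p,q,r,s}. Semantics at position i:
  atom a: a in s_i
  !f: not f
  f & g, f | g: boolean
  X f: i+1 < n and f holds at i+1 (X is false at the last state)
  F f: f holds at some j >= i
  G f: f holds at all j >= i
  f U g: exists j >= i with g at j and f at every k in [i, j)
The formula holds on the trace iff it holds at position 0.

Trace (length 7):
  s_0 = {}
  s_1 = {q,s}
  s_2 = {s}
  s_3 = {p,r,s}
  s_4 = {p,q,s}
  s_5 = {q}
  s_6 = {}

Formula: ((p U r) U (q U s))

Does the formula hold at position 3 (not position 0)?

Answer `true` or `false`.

Answer: true

Derivation:
s_0={}: ((p U r) U (q U s))=False (p U r)=False p=False r=False (q U s)=False q=False s=False
s_1={q,s}: ((p U r) U (q U s))=True (p U r)=False p=False r=False (q U s)=True q=True s=True
s_2={s}: ((p U r) U (q U s))=True (p U r)=False p=False r=False (q U s)=True q=False s=True
s_3={p,r,s}: ((p U r) U (q U s))=True (p U r)=True p=True r=True (q U s)=True q=False s=True
s_4={p,q,s}: ((p U r) U (q U s))=True (p U r)=False p=True r=False (q U s)=True q=True s=True
s_5={q}: ((p U r) U (q U s))=False (p U r)=False p=False r=False (q U s)=False q=True s=False
s_6={}: ((p U r) U (q U s))=False (p U r)=False p=False r=False (q U s)=False q=False s=False
Evaluating at position 3: result = True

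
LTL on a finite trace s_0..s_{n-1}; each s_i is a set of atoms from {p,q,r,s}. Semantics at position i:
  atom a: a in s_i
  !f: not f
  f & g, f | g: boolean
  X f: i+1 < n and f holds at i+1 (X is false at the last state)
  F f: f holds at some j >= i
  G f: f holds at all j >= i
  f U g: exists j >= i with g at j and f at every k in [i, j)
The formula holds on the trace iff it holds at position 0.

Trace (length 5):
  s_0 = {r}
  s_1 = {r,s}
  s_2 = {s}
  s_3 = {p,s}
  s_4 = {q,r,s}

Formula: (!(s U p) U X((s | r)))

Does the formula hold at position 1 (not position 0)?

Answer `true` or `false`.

s_0={r}: (!(s U p) U X((s | r)))=True !(s U p)=True (s U p)=False s=False p=False X((s | r))=True (s | r)=True r=True
s_1={r,s}: (!(s U p) U X((s | r)))=True !(s U p)=False (s U p)=True s=True p=False X((s | r))=True (s | r)=True r=True
s_2={s}: (!(s U p) U X((s | r)))=True !(s U p)=False (s U p)=True s=True p=False X((s | r))=True (s | r)=True r=False
s_3={p,s}: (!(s U p) U X((s | r)))=True !(s U p)=False (s U p)=True s=True p=True X((s | r))=True (s | r)=True r=False
s_4={q,r,s}: (!(s U p) U X((s | r)))=False !(s U p)=True (s U p)=False s=True p=False X((s | r))=False (s | r)=True r=True
Evaluating at position 1: result = True

Answer: true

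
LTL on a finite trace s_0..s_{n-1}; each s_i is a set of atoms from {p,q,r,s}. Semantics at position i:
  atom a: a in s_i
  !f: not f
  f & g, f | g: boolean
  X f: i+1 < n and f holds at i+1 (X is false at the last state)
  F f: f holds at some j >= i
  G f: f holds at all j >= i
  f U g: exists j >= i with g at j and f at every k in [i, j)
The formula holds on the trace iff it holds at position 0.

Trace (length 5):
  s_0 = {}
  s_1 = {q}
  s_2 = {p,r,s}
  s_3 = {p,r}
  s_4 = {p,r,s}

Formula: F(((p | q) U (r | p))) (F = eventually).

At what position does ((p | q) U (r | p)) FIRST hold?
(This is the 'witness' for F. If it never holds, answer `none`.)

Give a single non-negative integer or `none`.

Answer: 1

Derivation:
s_0={}: ((p | q) U (r | p))=False (p | q)=False p=False q=False (r | p)=False r=False
s_1={q}: ((p | q) U (r | p))=True (p | q)=True p=False q=True (r | p)=False r=False
s_2={p,r,s}: ((p | q) U (r | p))=True (p | q)=True p=True q=False (r | p)=True r=True
s_3={p,r}: ((p | q) U (r | p))=True (p | q)=True p=True q=False (r | p)=True r=True
s_4={p,r,s}: ((p | q) U (r | p))=True (p | q)=True p=True q=False (r | p)=True r=True
F(((p | q) U (r | p))) holds; first witness at position 1.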